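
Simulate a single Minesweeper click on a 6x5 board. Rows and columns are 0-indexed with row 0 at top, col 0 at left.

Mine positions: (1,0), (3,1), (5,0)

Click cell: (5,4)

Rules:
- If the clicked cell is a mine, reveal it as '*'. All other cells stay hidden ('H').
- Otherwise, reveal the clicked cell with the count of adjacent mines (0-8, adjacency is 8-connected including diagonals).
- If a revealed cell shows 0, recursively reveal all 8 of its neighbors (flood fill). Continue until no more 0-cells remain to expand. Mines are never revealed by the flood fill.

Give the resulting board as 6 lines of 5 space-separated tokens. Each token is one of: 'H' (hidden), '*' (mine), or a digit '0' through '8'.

H 1 0 0 0
H 1 0 0 0
H 2 1 0 0
H H 1 0 0
H 2 1 0 0
H 1 0 0 0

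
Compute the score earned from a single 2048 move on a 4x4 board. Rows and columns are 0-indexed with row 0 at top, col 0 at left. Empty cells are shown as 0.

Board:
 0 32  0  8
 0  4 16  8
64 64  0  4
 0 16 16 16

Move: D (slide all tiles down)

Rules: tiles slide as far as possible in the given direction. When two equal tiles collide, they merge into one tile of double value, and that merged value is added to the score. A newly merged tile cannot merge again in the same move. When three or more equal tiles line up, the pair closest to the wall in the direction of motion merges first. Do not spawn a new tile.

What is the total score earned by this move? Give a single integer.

Slide down:
col 0: [0, 0, 64, 0] -> [0, 0, 0, 64]  score +0 (running 0)
col 1: [32, 4, 64, 16] -> [32, 4, 64, 16]  score +0 (running 0)
col 2: [0, 16, 0, 16] -> [0, 0, 0, 32]  score +32 (running 32)
col 3: [8, 8, 4, 16] -> [0, 16, 4, 16]  score +16 (running 48)
Board after move:
 0 32  0  0
 0  4  0 16
 0 64  0  4
64 16 32 16

Answer: 48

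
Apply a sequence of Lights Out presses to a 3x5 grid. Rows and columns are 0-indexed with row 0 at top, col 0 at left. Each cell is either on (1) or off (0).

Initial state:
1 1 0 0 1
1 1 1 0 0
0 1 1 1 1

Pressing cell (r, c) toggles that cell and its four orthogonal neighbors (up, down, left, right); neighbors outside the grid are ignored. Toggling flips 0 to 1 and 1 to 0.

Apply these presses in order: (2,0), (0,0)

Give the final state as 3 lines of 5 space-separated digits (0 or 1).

Answer: 0 0 0 0 1
1 1 1 0 0
1 0 1 1 1

Derivation:
After press 1 at (2,0):
1 1 0 0 1
0 1 1 0 0
1 0 1 1 1

After press 2 at (0,0):
0 0 0 0 1
1 1 1 0 0
1 0 1 1 1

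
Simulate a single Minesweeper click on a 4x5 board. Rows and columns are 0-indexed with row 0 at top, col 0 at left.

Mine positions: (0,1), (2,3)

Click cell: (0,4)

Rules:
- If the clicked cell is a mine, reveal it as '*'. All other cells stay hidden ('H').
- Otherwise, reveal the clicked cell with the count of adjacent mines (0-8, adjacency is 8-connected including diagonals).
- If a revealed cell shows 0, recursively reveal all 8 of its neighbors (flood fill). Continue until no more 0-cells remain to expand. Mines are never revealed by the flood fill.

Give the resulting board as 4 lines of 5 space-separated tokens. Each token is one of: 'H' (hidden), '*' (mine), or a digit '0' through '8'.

H H 1 0 0
H H 2 1 1
H H H H H
H H H H H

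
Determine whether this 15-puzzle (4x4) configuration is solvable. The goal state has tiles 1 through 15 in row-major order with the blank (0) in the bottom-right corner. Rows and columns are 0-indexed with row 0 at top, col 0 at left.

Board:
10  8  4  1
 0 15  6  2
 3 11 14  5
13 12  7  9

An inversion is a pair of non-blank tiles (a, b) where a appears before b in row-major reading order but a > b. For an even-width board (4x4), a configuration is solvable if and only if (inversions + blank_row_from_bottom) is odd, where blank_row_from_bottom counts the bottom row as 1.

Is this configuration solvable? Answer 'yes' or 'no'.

Answer: no

Derivation:
Inversions: 45
Blank is in row 1 (0-indexed from top), which is row 3 counting from the bottom (bottom = 1).
45 + 3 = 48, which is even, so the puzzle is not solvable.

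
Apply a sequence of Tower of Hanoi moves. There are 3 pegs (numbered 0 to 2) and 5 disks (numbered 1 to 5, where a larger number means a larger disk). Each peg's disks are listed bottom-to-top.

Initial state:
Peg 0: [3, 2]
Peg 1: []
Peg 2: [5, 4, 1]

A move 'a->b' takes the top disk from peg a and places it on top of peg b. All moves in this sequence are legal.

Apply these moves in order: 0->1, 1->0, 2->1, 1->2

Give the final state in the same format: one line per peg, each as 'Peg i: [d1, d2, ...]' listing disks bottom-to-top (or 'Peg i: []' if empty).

After move 1 (0->1):
Peg 0: [3]
Peg 1: [2]
Peg 2: [5, 4, 1]

After move 2 (1->0):
Peg 0: [3, 2]
Peg 1: []
Peg 2: [5, 4, 1]

After move 3 (2->1):
Peg 0: [3, 2]
Peg 1: [1]
Peg 2: [5, 4]

After move 4 (1->2):
Peg 0: [3, 2]
Peg 1: []
Peg 2: [5, 4, 1]

Answer: Peg 0: [3, 2]
Peg 1: []
Peg 2: [5, 4, 1]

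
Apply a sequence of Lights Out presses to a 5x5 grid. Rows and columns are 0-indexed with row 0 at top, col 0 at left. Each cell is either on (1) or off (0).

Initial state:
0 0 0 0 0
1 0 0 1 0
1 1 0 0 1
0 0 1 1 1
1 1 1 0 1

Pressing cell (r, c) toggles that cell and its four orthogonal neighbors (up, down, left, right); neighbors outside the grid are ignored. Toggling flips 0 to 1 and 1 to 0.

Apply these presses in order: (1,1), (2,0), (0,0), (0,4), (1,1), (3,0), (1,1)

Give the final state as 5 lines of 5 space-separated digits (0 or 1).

Answer: 1 0 0 1 1
0 1 1 1 1
1 1 0 0 1
0 1 1 1 1
0 1 1 0 1

Derivation:
After press 1 at (1,1):
0 1 0 0 0
0 1 1 1 0
1 0 0 0 1
0 0 1 1 1
1 1 1 0 1

After press 2 at (2,0):
0 1 0 0 0
1 1 1 1 0
0 1 0 0 1
1 0 1 1 1
1 1 1 0 1

After press 3 at (0,0):
1 0 0 0 0
0 1 1 1 0
0 1 0 0 1
1 0 1 1 1
1 1 1 0 1

After press 4 at (0,4):
1 0 0 1 1
0 1 1 1 1
0 1 0 0 1
1 0 1 1 1
1 1 1 0 1

After press 5 at (1,1):
1 1 0 1 1
1 0 0 1 1
0 0 0 0 1
1 0 1 1 1
1 1 1 0 1

After press 6 at (3,0):
1 1 0 1 1
1 0 0 1 1
1 0 0 0 1
0 1 1 1 1
0 1 1 0 1

After press 7 at (1,1):
1 0 0 1 1
0 1 1 1 1
1 1 0 0 1
0 1 1 1 1
0 1 1 0 1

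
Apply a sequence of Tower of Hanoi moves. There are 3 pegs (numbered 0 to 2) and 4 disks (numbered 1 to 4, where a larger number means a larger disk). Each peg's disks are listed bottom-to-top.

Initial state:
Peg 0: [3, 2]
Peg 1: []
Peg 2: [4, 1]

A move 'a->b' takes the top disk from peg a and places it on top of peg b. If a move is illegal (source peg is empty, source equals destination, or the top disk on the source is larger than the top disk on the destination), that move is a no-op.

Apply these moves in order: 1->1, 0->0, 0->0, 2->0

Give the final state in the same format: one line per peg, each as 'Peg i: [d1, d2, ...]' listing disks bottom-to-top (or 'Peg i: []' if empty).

After move 1 (1->1):
Peg 0: [3, 2]
Peg 1: []
Peg 2: [4, 1]

After move 2 (0->0):
Peg 0: [3, 2]
Peg 1: []
Peg 2: [4, 1]

After move 3 (0->0):
Peg 0: [3, 2]
Peg 1: []
Peg 2: [4, 1]

After move 4 (2->0):
Peg 0: [3, 2, 1]
Peg 1: []
Peg 2: [4]

Answer: Peg 0: [3, 2, 1]
Peg 1: []
Peg 2: [4]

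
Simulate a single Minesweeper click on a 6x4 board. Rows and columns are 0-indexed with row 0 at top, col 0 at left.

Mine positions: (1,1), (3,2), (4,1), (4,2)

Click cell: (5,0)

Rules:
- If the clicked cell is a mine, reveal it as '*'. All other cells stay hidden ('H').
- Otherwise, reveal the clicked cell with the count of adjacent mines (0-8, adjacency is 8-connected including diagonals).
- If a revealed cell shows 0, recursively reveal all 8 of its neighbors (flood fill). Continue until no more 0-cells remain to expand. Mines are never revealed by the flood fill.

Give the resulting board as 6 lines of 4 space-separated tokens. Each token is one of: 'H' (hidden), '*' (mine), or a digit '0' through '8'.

H H H H
H H H H
H H H H
H H H H
H H H H
1 H H H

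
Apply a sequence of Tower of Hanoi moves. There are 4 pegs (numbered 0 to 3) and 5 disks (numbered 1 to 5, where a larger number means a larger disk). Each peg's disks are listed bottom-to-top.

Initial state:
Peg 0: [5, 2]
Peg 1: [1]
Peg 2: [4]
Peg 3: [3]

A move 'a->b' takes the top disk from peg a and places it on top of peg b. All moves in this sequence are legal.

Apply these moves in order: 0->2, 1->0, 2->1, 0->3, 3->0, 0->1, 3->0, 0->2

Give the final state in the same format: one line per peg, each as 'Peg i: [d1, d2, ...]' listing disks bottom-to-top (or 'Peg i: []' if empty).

Answer: Peg 0: [5]
Peg 1: [2, 1]
Peg 2: [4, 3]
Peg 3: []

Derivation:
After move 1 (0->2):
Peg 0: [5]
Peg 1: [1]
Peg 2: [4, 2]
Peg 3: [3]

After move 2 (1->0):
Peg 0: [5, 1]
Peg 1: []
Peg 2: [4, 2]
Peg 3: [3]

After move 3 (2->1):
Peg 0: [5, 1]
Peg 1: [2]
Peg 2: [4]
Peg 3: [3]

After move 4 (0->3):
Peg 0: [5]
Peg 1: [2]
Peg 2: [4]
Peg 3: [3, 1]

After move 5 (3->0):
Peg 0: [5, 1]
Peg 1: [2]
Peg 2: [4]
Peg 3: [3]

After move 6 (0->1):
Peg 0: [5]
Peg 1: [2, 1]
Peg 2: [4]
Peg 3: [3]

After move 7 (3->0):
Peg 0: [5, 3]
Peg 1: [2, 1]
Peg 2: [4]
Peg 3: []

After move 8 (0->2):
Peg 0: [5]
Peg 1: [2, 1]
Peg 2: [4, 3]
Peg 3: []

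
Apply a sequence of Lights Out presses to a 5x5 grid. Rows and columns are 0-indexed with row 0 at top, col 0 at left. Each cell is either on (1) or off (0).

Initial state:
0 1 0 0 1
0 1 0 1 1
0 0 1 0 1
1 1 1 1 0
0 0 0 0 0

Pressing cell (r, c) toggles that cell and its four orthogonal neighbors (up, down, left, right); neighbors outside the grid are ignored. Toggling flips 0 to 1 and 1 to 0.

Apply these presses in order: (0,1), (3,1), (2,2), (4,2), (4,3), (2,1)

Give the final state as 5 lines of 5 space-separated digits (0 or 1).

Answer: 1 0 1 0 1
0 1 1 1 1
1 1 1 1 1
0 1 0 0 0
0 0 0 0 1

Derivation:
After press 1 at (0,1):
1 0 1 0 1
0 0 0 1 1
0 0 1 0 1
1 1 1 1 0
0 0 0 0 0

After press 2 at (3,1):
1 0 1 0 1
0 0 0 1 1
0 1 1 0 1
0 0 0 1 0
0 1 0 0 0

After press 3 at (2,2):
1 0 1 0 1
0 0 1 1 1
0 0 0 1 1
0 0 1 1 0
0 1 0 0 0

After press 4 at (4,2):
1 0 1 0 1
0 0 1 1 1
0 0 0 1 1
0 0 0 1 0
0 0 1 1 0

After press 5 at (4,3):
1 0 1 0 1
0 0 1 1 1
0 0 0 1 1
0 0 0 0 0
0 0 0 0 1

After press 6 at (2,1):
1 0 1 0 1
0 1 1 1 1
1 1 1 1 1
0 1 0 0 0
0 0 0 0 1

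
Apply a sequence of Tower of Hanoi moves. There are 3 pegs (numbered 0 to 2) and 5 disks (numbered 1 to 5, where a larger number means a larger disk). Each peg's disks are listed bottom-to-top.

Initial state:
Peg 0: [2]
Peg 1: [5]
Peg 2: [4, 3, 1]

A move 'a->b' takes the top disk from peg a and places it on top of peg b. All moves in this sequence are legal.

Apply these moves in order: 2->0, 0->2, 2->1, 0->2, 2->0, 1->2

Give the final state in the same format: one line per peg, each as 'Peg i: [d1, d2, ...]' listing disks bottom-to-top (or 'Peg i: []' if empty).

Answer: Peg 0: [2]
Peg 1: [5]
Peg 2: [4, 3, 1]

Derivation:
After move 1 (2->0):
Peg 0: [2, 1]
Peg 1: [5]
Peg 2: [4, 3]

After move 2 (0->2):
Peg 0: [2]
Peg 1: [5]
Peg 2: [4, 3, 1]

After move 3 (2->1):
Peg 0: [2]
Peg 1: [5, 1]
Peg 2: [4, 3]

After move 4 (0->2):
Peg 0: []
Peg 1: [5, 1]
Peg 2: [4, 3, 2]

After move 5 (2->0):
Peg 0: [2]
Peg 1: [5, 1]
Peg 2: [4, 3]

After move 6 (1->2):
Peg 0: [2]
Peg 1: [5]
Peg 2: [4, 3, 1]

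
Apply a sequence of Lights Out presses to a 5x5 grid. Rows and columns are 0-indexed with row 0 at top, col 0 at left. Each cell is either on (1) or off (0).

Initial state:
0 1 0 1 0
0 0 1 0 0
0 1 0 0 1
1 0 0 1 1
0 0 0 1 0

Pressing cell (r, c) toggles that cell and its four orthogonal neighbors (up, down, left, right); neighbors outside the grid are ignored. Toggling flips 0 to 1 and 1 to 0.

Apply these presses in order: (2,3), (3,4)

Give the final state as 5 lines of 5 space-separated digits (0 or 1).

Answer: 0 1 0 1 0
0 0 1 1 0
0 1 1 1 1
1 0 0 1 0
0 0 0 1 1

Derivation:
After press 1 at (2,3):
0 1 0 1 0
0 0 1 1 0
0 1 1 1 0
1 0 0 0 1
0 0 0 1 0

After press 2 at (3,4):
0 1 0 1 0
0 0 1 1 0
0 1 1 1 1
1 0 0 1 0
0 0 0 1 1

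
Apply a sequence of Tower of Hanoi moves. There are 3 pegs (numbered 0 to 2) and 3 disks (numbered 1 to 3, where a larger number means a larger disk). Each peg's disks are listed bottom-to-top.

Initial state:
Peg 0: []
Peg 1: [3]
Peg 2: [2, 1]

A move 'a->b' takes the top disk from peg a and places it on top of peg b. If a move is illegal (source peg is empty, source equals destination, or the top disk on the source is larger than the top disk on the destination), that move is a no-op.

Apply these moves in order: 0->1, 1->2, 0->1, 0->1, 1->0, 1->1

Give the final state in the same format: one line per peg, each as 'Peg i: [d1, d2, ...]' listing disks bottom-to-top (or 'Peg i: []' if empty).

After move 1 (0->1):
Peg 0: []
Peg 1: [3]
Peg 2: [2, 1]

After move 2 (1->2):
Peg 0: []
Peg 1: [3]
Peg 2: [2, 1]

After move 3 (0->1):
Peg 0: []
Peg 1: [3]
Peg 2: [2, 1]

After move 4 (0->1):
Peg 0: []
Peg 1: [3]
Peg 2: [2, 1]

After move 5 (1->0):
Peg 0: [3]
Peg 1: []
Peg 2: [2, 1]

After move 6 (1->1):
Peg 0: [3]
Peg 1: []
Peg 2: [2, 1]

Answer: Peg 0: [3]
Peg 1: []
Peg 2: [2, 1]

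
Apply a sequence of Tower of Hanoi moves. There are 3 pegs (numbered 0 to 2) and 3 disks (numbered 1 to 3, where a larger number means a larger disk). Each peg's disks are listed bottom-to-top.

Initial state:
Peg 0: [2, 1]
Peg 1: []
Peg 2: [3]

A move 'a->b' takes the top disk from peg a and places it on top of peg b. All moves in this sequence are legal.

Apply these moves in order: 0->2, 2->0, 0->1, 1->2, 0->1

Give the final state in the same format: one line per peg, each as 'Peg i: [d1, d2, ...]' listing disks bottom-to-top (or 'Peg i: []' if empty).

Answer: Peg 0: []
Peg 1: [2]
Peg 2: [3, 1]

Derivation:
After move 1 (0->2):
Peg 0: [2]
Peg 1: []
Peg 2: [3, 1]

After move 2 (2->0):
Peg 0: [2, 1]
Peg 1: []
Peg 2: [3]

After move 3 (0->1):
Peg 0: [2]
Peg 1: [1]
Peg 2: [3]

After move 4 (1->2):
Peg 0: [2]
Peg 1: []
Peg 2: [3, 1]

After move 5 (0->1):
Peg 0: []
Peg 1: [2]
Peg 2: [3, 1]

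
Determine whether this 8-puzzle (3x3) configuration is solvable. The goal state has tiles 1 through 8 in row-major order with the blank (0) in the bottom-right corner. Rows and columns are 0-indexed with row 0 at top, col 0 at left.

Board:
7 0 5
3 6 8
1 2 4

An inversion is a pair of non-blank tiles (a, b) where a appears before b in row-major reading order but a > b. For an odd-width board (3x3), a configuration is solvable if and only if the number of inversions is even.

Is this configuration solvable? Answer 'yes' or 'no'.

Inversions (pairs i<j in row-major order where tile[i] > tile[j] > 0): 18
18 is even, so the puzzle is solvable.

Answer: yes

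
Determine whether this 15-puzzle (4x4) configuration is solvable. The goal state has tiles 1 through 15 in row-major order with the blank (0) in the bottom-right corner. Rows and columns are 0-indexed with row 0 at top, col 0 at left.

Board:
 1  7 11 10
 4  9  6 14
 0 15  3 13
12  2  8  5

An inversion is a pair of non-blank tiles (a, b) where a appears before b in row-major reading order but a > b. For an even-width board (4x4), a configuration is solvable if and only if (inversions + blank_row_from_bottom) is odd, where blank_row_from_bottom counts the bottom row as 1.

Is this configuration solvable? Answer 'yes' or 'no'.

Answer: yes

Derivation:
Inversions: 51
Blank is in row 2 (0-indexed from top), which is row 2 counting from the bottom (bottom = 1).
51 + 2 = 53, which is odd, so the puzzle is solvable.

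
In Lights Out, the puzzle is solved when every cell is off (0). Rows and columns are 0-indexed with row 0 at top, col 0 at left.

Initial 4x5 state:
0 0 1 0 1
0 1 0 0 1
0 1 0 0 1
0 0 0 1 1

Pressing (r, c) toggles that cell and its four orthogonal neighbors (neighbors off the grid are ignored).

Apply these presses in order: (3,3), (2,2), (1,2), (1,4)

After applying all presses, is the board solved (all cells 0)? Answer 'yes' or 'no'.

After press 1 at (3,3):
0 0 1 0 1
0 1 0 0 1
0 1 0 1 1
0 0 1 0 0

After press 2 at (2,2):
0 0 1 0 1
0 1 1 0 1
0 0 1 0 1
0 0 0 0 0

After press 3 at (1,2):
0 0 0 0 1
0 0 0 1 1
0 0 0 0 1
0 0 0 0 0

After press 4 at (1,4):
0 0 0 0 0
0 0 0 0 0
0 0 0 0 0
0 0 0 0 0

Lights still on: 0

Answer: yes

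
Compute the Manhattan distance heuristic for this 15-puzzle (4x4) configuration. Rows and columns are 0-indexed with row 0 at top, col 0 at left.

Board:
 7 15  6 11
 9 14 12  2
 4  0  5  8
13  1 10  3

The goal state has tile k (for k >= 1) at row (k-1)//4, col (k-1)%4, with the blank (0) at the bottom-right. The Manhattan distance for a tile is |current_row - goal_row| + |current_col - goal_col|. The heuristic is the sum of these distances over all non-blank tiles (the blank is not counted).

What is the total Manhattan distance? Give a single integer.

Tile 7: (0,0)->(1,2) = 3
Tile 15: (0,1)->(3,2) = 4
Tile 6: (0,2)->(1,1) = 2
Tile 11: (0,3)->(2,2) = 3
Tile 9: (1,0)->(2,0) = 1
Tile 14: (1,1)->(3,1) = 2
Tile 12: (1,2)->(2,3) = 2
Tile 2: (1,3)->(0,1) = 3
Tile 4: (2,0)->(0,3) = 5
Tile 5: (2,2)->(1,0) = 3
Tile 8: (2,3)->(1,3) = 1
Tile 13: (3,0)->(3,0) = 0
Tile 1: (3,1)->(0,0) = 4
Tile 10: (3,2)->(2,1) = 2
Tile 3: (3,3)->(0,2) = 4
Sum: 3 + 4 + 2 + 3 + 1 + 2 + 2 + 3 + 5 + 3 + 1 + 0 + 4 + 2 + 4 = 39

Answer: 39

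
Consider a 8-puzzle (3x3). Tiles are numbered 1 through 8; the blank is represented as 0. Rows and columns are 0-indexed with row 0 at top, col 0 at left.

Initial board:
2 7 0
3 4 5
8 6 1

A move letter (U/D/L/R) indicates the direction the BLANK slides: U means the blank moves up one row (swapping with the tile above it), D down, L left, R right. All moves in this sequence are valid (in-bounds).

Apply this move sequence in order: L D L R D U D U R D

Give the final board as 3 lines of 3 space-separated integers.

Answer: 2 4 7
3 5 1
8 6 0

Derivation:
After move 1 (L):
2 0 7
3 4 5
8 6 1

After move 2 (D):
2 4 7
3 0 5
8 6 1

After move 3 (L):
2 4 7
0 3 5
8 6 1

After move 4 (R):
2 4 7
3 0 5
8 6 1

After move 5 (D):
2 4 7
3 6 5
8 0 1

After move 6 (U):
2 4 7
3 0 5
8 6 1

After move 7 (D):
2 4 7
3 6 5
8 0 1

After move 8 (U):
2 4 7
3 0 5
8 6 1

After move 9 (R):
2 4 7
3 5 0
8 6 1

After move 10 (D):
2 4 7
3 5 1
8 6 0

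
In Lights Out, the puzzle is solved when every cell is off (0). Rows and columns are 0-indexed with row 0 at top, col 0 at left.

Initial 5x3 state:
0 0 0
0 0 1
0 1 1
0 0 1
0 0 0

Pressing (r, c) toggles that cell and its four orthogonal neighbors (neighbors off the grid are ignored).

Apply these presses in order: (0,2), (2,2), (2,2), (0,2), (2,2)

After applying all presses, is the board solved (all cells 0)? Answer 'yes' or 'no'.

Answer: yes

Derivation:
After press 1 at (0,2):
0 1 1
0 0 0
0 1 1
0 0 1
0 0 0

After press 2 at (2,2):
0 1 1
0 0 1
0 0 0
0 0 0
0 0 0

After press 3 at (2,2):
0 1 1
0 0 0
0 1 1
0 0 1
0 0 0

After press 4 at (0,2):
0 0 0
0 0 1
0 1 1
0 0 1
0 0 0

After press 5 at (2,2):
0 0 0
0 0 0
0 0 0
0 0 0
0 0 0

Lights still on: 0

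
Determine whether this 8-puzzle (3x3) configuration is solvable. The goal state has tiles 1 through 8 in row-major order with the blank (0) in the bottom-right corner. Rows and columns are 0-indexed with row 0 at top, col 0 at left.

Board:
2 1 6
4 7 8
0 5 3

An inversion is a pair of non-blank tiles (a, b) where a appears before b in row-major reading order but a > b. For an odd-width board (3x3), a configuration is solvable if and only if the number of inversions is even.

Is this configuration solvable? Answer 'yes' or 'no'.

Inversions (pairs i<j in row-major order where tile[i] > tile[j] > 0): 10
10 is even, so the puzzle is solvable.

Answer: yes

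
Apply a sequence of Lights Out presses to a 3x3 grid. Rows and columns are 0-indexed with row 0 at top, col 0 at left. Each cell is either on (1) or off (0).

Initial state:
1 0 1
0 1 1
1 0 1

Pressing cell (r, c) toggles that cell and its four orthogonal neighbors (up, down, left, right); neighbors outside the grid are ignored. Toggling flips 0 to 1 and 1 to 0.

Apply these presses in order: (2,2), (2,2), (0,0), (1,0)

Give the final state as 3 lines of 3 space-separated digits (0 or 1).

After press 1 at (2,2):
1 0 1
0 1 0
1 1 0

After press 2 at (2,2):
1 0 1
0 1 1
1 0 1

After press 3 at (0,0):
0 1 1
1 1 1
1 0 1

After press 4 at (1,0):
1 1 1
0 0 1
0 0 1

Answer: 1 1 1
0 0 1
0 0 1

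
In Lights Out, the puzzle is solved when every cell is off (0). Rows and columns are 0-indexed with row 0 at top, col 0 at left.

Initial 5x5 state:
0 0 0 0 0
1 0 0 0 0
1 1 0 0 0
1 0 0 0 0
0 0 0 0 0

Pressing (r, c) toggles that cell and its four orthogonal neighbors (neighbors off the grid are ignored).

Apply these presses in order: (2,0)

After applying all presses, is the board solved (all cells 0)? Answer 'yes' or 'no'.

After press 1 at (2,0):
0 0 0 0 0
0 0 0 0 0
0 0 0 0 0
0 0 0 0 0
0 0 0 0 0

Lights still on: 0

Answer: yes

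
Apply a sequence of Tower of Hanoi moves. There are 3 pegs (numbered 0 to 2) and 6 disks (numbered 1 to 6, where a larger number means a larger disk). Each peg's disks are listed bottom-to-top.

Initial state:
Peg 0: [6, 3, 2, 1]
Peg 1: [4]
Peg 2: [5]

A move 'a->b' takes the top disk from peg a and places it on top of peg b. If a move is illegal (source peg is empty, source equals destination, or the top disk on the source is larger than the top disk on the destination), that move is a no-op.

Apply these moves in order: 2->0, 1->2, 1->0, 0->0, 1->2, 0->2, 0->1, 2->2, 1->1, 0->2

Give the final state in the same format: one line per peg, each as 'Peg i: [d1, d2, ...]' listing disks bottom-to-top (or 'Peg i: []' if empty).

After move 1 (2->0):
Peg 0: [6, 3, 2, 1]
Peg 1: [4]
Peg 2: [5]

After move 2 (1->2):
Peg 0: [6, 3, 2, 1]
Peg 1: []
Peg 2: [5, 4]

After move 3 (1->0):
Peg 0: [6, 3, 2, 1]
Peg 1: []
Peg 2: [5, 4]

After move 4 (0->0):
Peg 0: [6, 3, 2, 1]
Peg 1: []
Peg 2: [5, 4]

After move 5 (1->2):
Peg 0: [6, 3, 2, 1]
Peg 1: []
Peg 2: [5, 4]

After move 6 (0->2):
Peg 0: [6, 3, 2]
Peg 1: []
Peg 2: [5, 4, 1]

After move 7 (0->1):
Peg 0: [6, 3]
Peg 1: [2]
Peg 2: [5, 4, 1]

After move 8 (2->2):
Peg 0: [6, 3]
Peg 1: [2]
Peg 2: [5, 4, 1]

After move 9 (1->1):
Peg 0: [6, 3]
Peg 1: [2]
Peg 2: [5, 4, 1]

After move 10 (0->2):
Peg 0: [6, 3]
Peg 1: [2]
Peg 2: [5, 4, 1]

Answer: Peg 0: [6, 3]
Peg 1: [2]
Peg 2: [5, 4, 1]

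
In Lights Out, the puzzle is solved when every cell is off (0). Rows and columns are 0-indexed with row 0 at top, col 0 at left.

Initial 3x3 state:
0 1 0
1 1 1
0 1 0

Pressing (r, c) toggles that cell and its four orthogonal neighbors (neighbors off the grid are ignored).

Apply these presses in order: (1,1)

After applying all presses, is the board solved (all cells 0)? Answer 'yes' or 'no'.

Answer: yes

Derivation:
After press 1 at (1,1):
0 0 0
0 0 0
0 0 0

Lights still on: 0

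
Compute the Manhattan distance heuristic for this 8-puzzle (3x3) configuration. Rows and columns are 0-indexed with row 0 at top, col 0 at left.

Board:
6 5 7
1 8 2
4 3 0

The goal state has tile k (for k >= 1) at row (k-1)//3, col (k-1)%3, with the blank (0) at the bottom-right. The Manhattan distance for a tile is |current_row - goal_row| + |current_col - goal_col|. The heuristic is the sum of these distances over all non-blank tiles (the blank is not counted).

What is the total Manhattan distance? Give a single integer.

Tile 6: at (0,0), goal (1,2), distance |0-1|+|0-2| = 3
Tile 5: at (0,1), goal (1,1), distance |0-1|+|1-1| = 1
Tile 7: at (0,2), goal (2,0), distance |0-2|+|2-0| = 4
Tile 1: at (1,0), goal (0,0), distance |1-0|+|0-0| = 1
Tile 8: at (1,1), goal (2,1), distance |1-2|+|1-1| = 1
Tile 2: at (1,2), goal (0,1), distance |1-0|+|2-1| = 2
Tile 4: at (2,0), goal (1,0), distance |2-1|+|0-0| = 1
Tile 3: at (2,1), goal (0,2), distance |2-0|+|1-2| = 3
Sum: 3 + 1 + 4 + 1 + 1 + 2 + 1 + 3 = 16

Answer: 16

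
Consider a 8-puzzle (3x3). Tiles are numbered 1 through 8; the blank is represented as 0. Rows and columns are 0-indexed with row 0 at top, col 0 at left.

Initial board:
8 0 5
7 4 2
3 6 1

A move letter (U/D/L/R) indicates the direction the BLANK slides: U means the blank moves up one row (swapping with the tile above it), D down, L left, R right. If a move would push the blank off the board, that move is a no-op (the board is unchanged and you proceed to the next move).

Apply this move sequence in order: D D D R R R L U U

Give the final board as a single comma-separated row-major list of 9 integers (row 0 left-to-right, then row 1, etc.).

Answer: 8, 0, 5, 7, 4, 2, 3, 6, 1

Derivation:
After move 1 (D):
8 4 5
7 0 2
3 6 1

After move 2 (D):
8 4 5
7 6 2
3 0 1

After move 3 (D):
8 4 5
7 6 2
3 0 1

After move 4 (R):
8 4 5
7 6 2
3 1 0

After move 5 (R):
8 4 5
7 6 2
3 1 0

After move 6 (R):
8 4 5
7 6 2
3 1 0

After move 7 (L):
8 4 5
7 6 2
3 0 1

After move 8 (U):
8 4 5
7 0 2
3 6 1

After move 9 (U):
8 0 5
7 4 2
3 6 1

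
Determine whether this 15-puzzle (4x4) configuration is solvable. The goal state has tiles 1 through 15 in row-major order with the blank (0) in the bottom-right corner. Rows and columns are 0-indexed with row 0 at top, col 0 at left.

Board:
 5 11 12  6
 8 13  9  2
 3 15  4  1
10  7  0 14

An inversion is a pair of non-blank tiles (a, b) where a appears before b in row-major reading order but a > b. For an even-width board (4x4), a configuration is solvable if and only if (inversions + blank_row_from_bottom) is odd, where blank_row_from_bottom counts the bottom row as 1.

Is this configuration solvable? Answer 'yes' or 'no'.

Inversions: 52
Blank is in row 3 (0-indexed from top), which is row 1 counting from the bottom (bottom = 1).
52 + 1 = 53, which is odd, so the puzzle is solvable.

Answer: yes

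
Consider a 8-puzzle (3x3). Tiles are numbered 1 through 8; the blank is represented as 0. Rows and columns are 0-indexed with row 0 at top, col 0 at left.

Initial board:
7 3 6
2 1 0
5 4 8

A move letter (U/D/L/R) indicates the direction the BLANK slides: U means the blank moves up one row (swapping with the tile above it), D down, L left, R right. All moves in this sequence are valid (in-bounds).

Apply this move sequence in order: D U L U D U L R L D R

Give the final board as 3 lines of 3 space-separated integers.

After move 1 (D):
7 3 6
2 1 8
5 4 0

After move 2 (U):
7 3 6
2 1 0
5 4 8

After move 3 (L):
7 3 6
2 0 1
5 4 8

After move 4 (U):
7 0 6
2 3 1
5 4 8

After move 5 (D):
7 3 6
2 0 1
5 4 8

After move 6 (U):
7 0 6
2 3 1
5 4 8

After move 7 (L):
0 7 6
2 3 1
5 4 8

After move 8 (R):
7 0 6
2 3 1
5 4 8

After move 9 (L):
0 7 6
2 3 1
5 4 8

After move 10 (D):
2 7 6
0 3 1
5 4 8

After move 11 (R):
2 7 6
3 0 1
5 4 8

Answer: 2 7 6
3 0 1
5 4 8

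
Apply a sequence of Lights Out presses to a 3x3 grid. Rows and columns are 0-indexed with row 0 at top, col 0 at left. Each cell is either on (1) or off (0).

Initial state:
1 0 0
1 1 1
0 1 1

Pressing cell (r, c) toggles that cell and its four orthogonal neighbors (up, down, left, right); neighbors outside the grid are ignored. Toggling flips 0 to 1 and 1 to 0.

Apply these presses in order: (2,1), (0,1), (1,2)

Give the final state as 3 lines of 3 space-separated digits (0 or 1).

After press 1 at (2,1):
1 0 0
1 0 1
1 0 0

After press 2 at (0,1):
0 1 1
1 1 1
1 0 0

After press 3 at (1,2):
0 1 0
1 0 0
1 0 1

Answer: 0 1 0
1 0 0
1 0 1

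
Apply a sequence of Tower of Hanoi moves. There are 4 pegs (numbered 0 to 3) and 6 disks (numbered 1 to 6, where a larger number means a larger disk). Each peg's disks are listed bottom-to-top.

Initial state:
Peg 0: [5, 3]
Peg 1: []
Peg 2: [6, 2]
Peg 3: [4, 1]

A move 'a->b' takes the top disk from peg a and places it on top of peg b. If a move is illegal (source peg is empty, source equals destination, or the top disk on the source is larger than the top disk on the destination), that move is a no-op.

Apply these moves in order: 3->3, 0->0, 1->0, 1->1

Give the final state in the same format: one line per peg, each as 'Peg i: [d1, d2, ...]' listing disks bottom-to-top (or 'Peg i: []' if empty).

After move 1 (3->3):
Peg 0: [5, 3]
Peg 1: []
Peg 2: [6, 2]
Peg 3: [4, 1]

After move 2 (0->0):
Peg 0: [5, 3]
Peg 1: []
Peg 2: [6, 2]
Peg 3: [4, 1]

After move 3 (1->0):
Peg 0: [5, 3]
Peg 1: []
Peg 2: [6, 2]
Peg 3: [4, 1]

After move 4 (1->1):
Peg 0: [5, 3]
Peg 1: []
Peg 2: [6, 2]
Peg 3: [4, 1]

Answer: Peg 0: [5, 3]
Peg 1: []
Peg 2: [6, 2]
Peg 3: [4, 1]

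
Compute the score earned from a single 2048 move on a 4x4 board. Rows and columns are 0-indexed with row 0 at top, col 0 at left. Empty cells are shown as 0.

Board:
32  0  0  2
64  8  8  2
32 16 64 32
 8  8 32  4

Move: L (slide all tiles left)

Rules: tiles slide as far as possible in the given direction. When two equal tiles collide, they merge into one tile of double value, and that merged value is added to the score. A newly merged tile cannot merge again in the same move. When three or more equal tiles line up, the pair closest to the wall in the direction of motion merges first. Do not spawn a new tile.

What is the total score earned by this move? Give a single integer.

Slide left:
row 0: [32, 0, 0, 2] -> [32, 2, 0, 0]  score +0 (running 0)
row 1: [64, 8, 8, 2] -> [64, 16, 2, 0]  score +16 (running 16)
row 2: [32, 16, 64, 32] -> [32, 16, 64, 32]  score +0 (running 16)
row 3: [8, 8, 32, 4] -> [16, 32, 4, 0]  score +16 (running 32)
Board after move:
32  2  0  0
64 16  2  0
32 16 64 32
16 32  4  0

Answer: 32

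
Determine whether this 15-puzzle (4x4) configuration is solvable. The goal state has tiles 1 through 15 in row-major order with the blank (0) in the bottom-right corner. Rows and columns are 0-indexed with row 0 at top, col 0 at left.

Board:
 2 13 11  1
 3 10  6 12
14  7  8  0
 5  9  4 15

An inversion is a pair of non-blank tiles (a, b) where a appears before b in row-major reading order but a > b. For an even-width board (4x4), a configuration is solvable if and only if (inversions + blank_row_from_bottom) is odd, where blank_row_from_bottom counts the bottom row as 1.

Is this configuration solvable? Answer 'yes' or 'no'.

Answer: yes

Derivation:
Inversions: 45
Blank is in row 2 (0-indexed from top), which is row 2 counting from the bottom (bottom = 1).
45 + 2 = 47, which is odd, so the puzzle is solvable.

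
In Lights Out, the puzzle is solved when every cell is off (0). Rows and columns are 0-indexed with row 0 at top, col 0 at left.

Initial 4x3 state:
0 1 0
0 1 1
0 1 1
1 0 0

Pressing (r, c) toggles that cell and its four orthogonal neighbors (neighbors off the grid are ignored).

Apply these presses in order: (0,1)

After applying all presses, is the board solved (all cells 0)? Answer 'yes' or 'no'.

Answer: no

Derivation:
After press 1 at (0,1):
1 0 1
0 0 1
0 1 1
1 0 0

Lights still on: 6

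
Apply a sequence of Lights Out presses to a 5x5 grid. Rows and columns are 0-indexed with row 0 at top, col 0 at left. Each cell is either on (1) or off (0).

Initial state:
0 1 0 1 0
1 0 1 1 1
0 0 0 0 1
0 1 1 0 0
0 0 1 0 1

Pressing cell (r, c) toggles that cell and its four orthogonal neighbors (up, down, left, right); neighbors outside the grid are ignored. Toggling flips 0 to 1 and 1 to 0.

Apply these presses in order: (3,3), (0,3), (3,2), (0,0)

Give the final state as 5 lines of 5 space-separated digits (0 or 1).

Answer: 1 0 1 0 1
0 0 1 0 1
0 0 1 1 1
0 0 1 0 1
0 0 0 1 1

Derivation:
After press 1 at (3,3):
0 1 0 1 0
1 0 1 1 1
0 0 0 1 1
0 1 0 1 1
0 0 1 1 1

After press 2 at (0,3):
0 1 1 0 1
1 0 1 0 1
0 0 0 1 1
0 1 0 1 1
0 0 1 1 1

After press 3 at (3,2):
0 1 1 0 1
1 0 1 0 1
0 0 1 1 1
0 0 1 0 1
0 0 0 1 1

After press 4 at (0,0):
1 0 1 0 1
0 0 1 0 1
0 0 1 1 1
0 0 1 0 1
0 0 0 1 1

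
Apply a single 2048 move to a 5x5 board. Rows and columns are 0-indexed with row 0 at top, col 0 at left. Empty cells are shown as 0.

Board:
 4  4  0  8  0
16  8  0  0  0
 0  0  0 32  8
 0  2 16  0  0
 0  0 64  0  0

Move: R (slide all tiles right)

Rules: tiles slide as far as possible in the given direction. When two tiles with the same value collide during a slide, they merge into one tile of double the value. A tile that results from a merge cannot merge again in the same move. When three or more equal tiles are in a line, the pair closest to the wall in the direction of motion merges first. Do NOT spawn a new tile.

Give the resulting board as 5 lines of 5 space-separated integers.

Slide right:
row 0: [4, 4, 0, 8, 0] -> [0, 0, 0, 8, 8]
row 1: [16, 8, 0, 0, 0] -> [0, 0, 0, 16, 8]
row 2: [0, 0, 0, 32, 8] -> [0, 0, 0, 32, 8]
row 3: [0, 2, 16, 0, 0] -> [0, 0, 0, 2, 16]
row 4: [0, 0, 64, 0, 0] -> [0, 0, 0, 0, 64]

Answer:  0  0  0  8  8
 0  0  0 16  8
 0  0  0 32  8
 0  0  0  2 16
 0  0  0  0 64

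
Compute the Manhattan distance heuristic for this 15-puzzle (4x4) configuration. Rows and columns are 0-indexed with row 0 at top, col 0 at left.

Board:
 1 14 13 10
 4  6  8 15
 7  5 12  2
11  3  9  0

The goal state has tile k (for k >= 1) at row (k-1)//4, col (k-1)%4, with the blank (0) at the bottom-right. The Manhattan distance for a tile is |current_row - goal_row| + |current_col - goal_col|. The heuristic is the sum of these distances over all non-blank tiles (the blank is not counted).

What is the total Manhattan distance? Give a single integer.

Answer: 40

Derivation:
Tile 1: (0,0)->(0,0) = 0
Tile 14: (0,1)->(3,1) = 3
Tile 13: (0,2)->(3,0) = 5
Tile 10: (0,3)->(2,1) = 4
Tile 4: (1,0)->(0,3) = 4
Tile 6: (1,1)->(1,1) = 0
Tile 8: (1,2)->(1,3) = 1
Tile 15: (1,3)->(3,2) = 3
Tile 7: (2,0)->(1,2) = 3
Tile 5: (2,1)->(1,0) = 2
Tile 12: (2,2)->(2,3) = 1
Tile 2: (2,3)->(0,1) = 4
Tile 11: (3,0)->(2,2) = 3
Tile 3: (3,1)->(0,2) = 4
Tile 9: (3,2)->(2,0) = 3
Sum: 0 + 3 + 5 + 4 + 4 + 0 + 1 + 3 + 3 + 2 + 1 + 4 + 3 + 4 + 3 = 40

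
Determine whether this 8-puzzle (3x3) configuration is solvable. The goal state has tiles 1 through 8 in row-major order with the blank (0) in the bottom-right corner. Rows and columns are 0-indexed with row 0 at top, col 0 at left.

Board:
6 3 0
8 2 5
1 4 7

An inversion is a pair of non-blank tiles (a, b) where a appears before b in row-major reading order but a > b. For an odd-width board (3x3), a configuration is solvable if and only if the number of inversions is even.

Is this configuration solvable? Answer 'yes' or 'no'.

Answer: no

Derivation:
Inversions (pairs i<j in row-major order where tile[i] > tile[j] > 0): 15
15 is odd, so the puzzle is not solvable.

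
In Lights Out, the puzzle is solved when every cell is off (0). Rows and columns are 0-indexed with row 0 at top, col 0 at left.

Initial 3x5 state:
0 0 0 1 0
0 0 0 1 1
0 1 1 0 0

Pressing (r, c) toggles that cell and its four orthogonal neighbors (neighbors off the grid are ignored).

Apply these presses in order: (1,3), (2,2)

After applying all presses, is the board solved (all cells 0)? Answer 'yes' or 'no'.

After press 1 at (1,3):
0 0 0 0 0
0 0 1 0 0
0 1 1 1 0

After press 2 at (2,2):
0 0 0 0 0
0 0 0 0 0
0 0 0 0 0

Lights still on: 0

Answer: yes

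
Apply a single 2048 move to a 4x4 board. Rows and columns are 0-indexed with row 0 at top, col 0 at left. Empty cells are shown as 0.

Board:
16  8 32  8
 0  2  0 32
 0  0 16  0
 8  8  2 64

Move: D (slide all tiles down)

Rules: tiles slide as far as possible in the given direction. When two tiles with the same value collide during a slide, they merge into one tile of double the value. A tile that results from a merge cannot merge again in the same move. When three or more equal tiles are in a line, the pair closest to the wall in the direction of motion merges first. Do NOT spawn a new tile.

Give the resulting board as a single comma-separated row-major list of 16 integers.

Answer: 0, 0, 0, 0, 0, 8, 32, 8, 16, 2, 16, 32, 8, 8, 2, 64

Derivation:
Slide down:
col 0: [16, 0, 0, 8] -> [0, 0, 16, 8]
col 1: [8, 2, 0, 8] -> [0, 8, 2, 8]
col 2: [32, 0, 16, 2] -> [0, 32, 16, 2]
col 3: [8, 32, 0, 64] -> [0, 8, 32, 64]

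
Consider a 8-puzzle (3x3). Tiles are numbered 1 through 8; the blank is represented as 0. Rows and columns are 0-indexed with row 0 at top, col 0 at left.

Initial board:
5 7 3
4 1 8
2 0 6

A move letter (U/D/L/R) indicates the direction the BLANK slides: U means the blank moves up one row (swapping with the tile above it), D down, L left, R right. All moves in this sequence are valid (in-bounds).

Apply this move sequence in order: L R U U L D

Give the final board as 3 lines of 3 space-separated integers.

Answer: 4 5 3
0 7 8
2 1 6

Derivation:
After move 1 (L):
5 7 3
4 1 8
0 2 6

After move 2 (R):
5 7 3
4 1 8
2 0 6

After move 3 (U):
5 7 3
4 0 8
2 1 6

After move 4 (U):
5 0 3
4 7 8
2 1 6

After move 5 (L):
0 5 3
4 7 8
2 1 6

After move 6 (D):
4 5 3
0 7 8
2 1 6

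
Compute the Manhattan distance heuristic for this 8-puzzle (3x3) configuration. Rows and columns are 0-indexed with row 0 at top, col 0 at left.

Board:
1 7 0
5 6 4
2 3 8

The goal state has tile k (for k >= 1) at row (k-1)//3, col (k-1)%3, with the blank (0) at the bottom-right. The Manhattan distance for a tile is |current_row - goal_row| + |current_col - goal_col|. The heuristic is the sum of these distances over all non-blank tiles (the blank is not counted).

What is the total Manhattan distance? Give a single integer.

Answer: 14

Derivation:
Tile 1: (0,0)->(0,0) = 0
Tile 7: (0,1)->(2,0) = 3
Tile 5: (1,0)->(1,1) = 1
Tile 6: (1,1)->(1,2) = 1
Tile 4: (1,2)->(1,0) = 2
Tile 2: (2,0)->(0,1) = 3
Tile 3: (2,1)->(0,2) = 3
Tile 8: (2,2)->(2,1) = 1
Sum: 0 + 3 + 1 + 1 + 2 + 3 + 3 + 1 = 14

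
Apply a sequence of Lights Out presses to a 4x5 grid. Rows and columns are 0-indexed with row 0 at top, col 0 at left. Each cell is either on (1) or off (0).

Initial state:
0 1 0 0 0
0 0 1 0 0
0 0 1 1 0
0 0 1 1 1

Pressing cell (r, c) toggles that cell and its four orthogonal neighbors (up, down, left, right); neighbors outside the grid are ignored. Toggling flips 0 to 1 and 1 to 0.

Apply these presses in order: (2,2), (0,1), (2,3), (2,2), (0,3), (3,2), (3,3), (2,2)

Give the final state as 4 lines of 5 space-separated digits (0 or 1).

After press 1 at (2,2):
0 1 0 0 0
0 0 0 0 0
0 1 0 0 0
0 0 0 1 1

After press 2 at (0,1):
1 0 1 0 0
0 1 0 0 0
0 1 0 0 0
0 0 0 1 1

After press 3 at (2,3):
1 0 1 0 0
0 1 0 1 0
0 1 1 1 1
0 0 0 0 1

After press 4 at (2,2):
1 0 1 0 0
0 1 1 1 0
0 0 0 0 1
0 0 1 0 1

After press 5 at (0,3):
1 0 0 1 1
0 1 1 0 0
0 0 0 0 1
0 0 1 0 1

After press 6 at (3,2):
1 0 0 1 1
0 1 1 0 0
0 0 1 0 1
0 1 0 1 1

After press 7 at (3,3):
1 0 0 1 1
0 1 1 0 0
0 0 1 1 1
0 1 1 0 0

After press 8 at (2,2):
1 0 0 1 1
0 1 0 0 0
0 1 0 0 1
0 1 0 0 0

Answer: 1 0 0 1 1
0 1 0 0 0
0 1 0 0 1
0 1 0 0 0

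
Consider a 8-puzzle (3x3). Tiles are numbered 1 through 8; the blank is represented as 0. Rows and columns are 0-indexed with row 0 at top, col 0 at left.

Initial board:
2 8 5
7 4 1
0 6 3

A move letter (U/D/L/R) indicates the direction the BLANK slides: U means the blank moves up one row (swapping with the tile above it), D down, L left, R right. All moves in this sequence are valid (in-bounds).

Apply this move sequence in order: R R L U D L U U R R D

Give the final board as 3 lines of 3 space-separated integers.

After move 1 (R):
2 8 5
7 4 1
6 0 3

After move 2 (R):
2 8 5
7 4 1
6 3 0

After move 3 (L):
2 8 5
7 4 1
6 0 3

After move 4 (U):
2 8 5
7 0 1
6 4 3

After move 5 (D):
2 8 5
7 4 1
6 0 3

After move 6 (L):
2 8 5
7 4 1
0 6 3

After move 7 (U):
2 8 5
0 4 1
7 6 3

After move 8 (U):
0 8 5
2 4 1
7 6 3

After move 9 (R):
8 0 5
2 4 1
7 6 3

After move 10 (R):
8 5 0
2 4 1
7 6 3

After move 11 (D):
8 5 1
2 4 0
7 6 3

Answer: 8 5 1
2 4 0
7 6 3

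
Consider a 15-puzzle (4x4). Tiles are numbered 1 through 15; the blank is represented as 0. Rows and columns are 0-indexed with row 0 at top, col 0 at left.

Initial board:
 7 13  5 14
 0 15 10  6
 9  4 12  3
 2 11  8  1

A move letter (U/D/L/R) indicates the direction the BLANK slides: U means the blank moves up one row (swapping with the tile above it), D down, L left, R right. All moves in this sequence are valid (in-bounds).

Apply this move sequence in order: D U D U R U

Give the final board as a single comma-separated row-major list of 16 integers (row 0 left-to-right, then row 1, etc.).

After move 1 (D):
 7 13  5 14
 9 15 10  6
 0  4 12  3
 2 11  8  1

After move 2 (U):
 7 13  5 14
 0 15 10  6
 9  4 12  3
 2 11  8  1

After move 3 (D):
 7 13  5 14
 9 15 10  6
 0  4 12  3
 2 11  8  1

After move 4 (U):
 7 13  5 14
 0 15 10  6
 9  4 12  3
 2 11  8  1

After move 5 (R):
 7 13  5 14
15  0 10  6
 9  4 12  3
 2 11  8  1

After move 6 (U):
 7  0  5 14
15 13 10  6
 9  4 12  3
 2 11  8  1

Answer: 7, 0, 5, 14, 15, 13, 10, 6, 9, 4, 12, 3, 2, 11, 8, 1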